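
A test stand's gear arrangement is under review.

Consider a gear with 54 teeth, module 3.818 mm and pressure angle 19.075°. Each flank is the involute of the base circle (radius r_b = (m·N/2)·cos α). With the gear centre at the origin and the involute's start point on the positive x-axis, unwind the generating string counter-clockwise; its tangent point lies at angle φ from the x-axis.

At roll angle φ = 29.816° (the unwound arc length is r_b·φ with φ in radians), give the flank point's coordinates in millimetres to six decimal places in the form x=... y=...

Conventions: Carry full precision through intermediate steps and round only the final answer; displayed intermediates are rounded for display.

x=109.737566 y=4.453751

topology: single-mesh involute geometry — m = 3.818, N = 54
pitch radius r_p = m·N/2 = 3.818·54/2 = 103.086000
base radius r_b = r_p·cos α = 103.086000·cos 19.075° = 97.425712
roll angle φ = 29.816° = 0.52038737 rad
x = r_b·(cos φ + φ·sin φ) = 109.737566
y = r_b·(sin φ − φ·cos φ) = 4.453751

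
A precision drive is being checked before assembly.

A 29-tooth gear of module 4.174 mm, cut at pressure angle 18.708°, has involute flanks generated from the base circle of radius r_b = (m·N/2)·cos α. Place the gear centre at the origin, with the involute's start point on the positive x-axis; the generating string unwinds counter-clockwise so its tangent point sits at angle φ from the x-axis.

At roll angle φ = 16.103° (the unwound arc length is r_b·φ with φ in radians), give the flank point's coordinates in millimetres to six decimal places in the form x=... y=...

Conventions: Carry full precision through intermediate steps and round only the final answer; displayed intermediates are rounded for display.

x=59.544828 y=0.420865

single-mesh involute tooth geometry (29T wheel at module 4.174)
pitch radius r_p = m·N/2 = 4.174·29/2 = 60.523000
base radius r_b = r_p·cos α = 60.523000·cos 18.708° = 57.325298
roll angle φ = 16.103° = 0.28105037 rad
x = r_b·(cos φ + φ·sin φ) = 59.544828
y = r_b·(sin φ − φ·cos φ) = 0.420865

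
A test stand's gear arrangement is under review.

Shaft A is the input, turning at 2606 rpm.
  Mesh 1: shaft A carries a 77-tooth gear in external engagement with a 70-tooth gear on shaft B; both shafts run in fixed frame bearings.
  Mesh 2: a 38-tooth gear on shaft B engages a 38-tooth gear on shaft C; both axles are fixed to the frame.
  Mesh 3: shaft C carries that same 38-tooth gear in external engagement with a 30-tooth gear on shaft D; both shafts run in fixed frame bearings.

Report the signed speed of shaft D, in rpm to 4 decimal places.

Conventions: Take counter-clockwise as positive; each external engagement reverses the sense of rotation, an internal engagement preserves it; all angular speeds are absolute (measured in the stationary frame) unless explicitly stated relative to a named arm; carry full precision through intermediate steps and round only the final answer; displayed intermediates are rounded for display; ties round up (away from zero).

-3631.0267 rpm

recognized (4 fixed axles, 3 meshes): fixed-axis compound train
mesh 1 [77T→70T]: ω = 2606.0000×77/70 = 2866.6000 rpm, sense flips to −
mesh 2 [38T→38T]: ω = 2866.6000×38/38 = 2866.6000 rpm, sense flips to +
mesh 3 [38T→30T]: ω = 2866.6000×38/30 = 3631.0267 rpm, sense flips to −
signed output speed = -3631.0267 rpm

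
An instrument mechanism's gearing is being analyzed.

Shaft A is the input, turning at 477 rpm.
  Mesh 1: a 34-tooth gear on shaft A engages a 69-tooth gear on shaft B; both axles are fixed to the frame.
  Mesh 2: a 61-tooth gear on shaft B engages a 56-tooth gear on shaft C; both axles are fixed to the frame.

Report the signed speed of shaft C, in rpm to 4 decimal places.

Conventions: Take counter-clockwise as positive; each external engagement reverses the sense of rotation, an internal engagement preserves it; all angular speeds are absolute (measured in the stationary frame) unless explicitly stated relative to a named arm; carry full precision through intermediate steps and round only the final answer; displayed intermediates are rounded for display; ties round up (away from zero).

+256.0295 rpm

recognized (3 fixed axles, 2 meshes): fixed-axis compound train
mesh 1 [34T→69T]: ω = 477.0000×34/69 = 235.0435 rpm, sense flips to −
mesh 2 [61T→56T]: ω = 235.0435×61/56 = 256.0295 rpm, sense flips to +
signed output speed = +256.0295 rpm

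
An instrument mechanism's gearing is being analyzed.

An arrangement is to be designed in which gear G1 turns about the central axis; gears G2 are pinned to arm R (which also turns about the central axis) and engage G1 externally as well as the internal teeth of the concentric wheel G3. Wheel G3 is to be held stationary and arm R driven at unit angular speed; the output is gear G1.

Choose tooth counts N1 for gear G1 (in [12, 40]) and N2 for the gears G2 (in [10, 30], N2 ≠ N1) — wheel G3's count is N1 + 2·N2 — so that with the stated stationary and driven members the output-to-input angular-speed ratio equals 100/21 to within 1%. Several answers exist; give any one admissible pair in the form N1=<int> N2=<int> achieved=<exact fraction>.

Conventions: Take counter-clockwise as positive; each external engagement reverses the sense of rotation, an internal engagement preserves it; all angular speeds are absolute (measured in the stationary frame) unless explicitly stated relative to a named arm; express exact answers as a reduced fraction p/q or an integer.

planetary set to be sized for 100/21 (Willis relation)
Willis with ω_ring = 0: ω_sun/ω_arm = (N1+N3)/N1; set equal to 100/21  ⇒  N3/N1 = 100/21 − 1 = 79/21
N3 = N1 + 2·N2  ⇒  N2/N1 = (N3/N1 − 1)/2 = (79/21 − 1)/2 = 29/21
smallest multiple with N1 ≥ 12 and N2 ≥ 10: k = 1  ⇒  N1 = 1·21 = 21, N2 = 1·29 = 29 (N1 ≤ 40, N2 ≤ 30, N2 ≠ N1 ✓), N3 = 21 + 2·29 = 79
check: (N1+N3)/N1 with N1 = 21, N3 = 79 gives 100/21; |achieved − target| = 0 ≤ 1/21 ✓

N1=21 N2=29 achieved=100/21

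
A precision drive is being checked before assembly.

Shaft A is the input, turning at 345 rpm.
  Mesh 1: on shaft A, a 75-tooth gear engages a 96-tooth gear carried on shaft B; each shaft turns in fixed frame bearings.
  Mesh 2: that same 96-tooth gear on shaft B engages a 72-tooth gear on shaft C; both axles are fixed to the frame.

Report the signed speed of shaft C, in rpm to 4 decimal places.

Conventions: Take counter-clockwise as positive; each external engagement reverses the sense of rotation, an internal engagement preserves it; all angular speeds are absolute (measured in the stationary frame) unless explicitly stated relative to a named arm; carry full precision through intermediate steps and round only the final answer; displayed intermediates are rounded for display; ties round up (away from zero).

2-mesh fixed-axis compound train (all bearings frame-fixed)
mesh 1 [75T→96T]: ω = 345.0000×75/96 = 269.5313 rpm, sense flips to −
mesh 2 [96T→72T]: ω = 269.5313×96/72 = 359.3750 rpm, sense flips to +
signed output speed = +359.3750 rpm

+359.3750 rpm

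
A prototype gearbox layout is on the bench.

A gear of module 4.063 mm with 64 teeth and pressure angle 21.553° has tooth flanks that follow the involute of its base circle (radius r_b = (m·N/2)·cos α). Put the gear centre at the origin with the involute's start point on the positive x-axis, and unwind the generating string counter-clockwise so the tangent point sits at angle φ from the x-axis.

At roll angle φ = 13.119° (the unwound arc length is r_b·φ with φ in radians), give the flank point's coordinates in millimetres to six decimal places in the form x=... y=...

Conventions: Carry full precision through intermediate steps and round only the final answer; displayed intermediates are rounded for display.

recognized (one wheel, involute flank): single-mesh tooth geometry, m = 4.063, N = 64
pitch radius r_p = m·N/2 = 4.063·64/2 = 130.016000
base radius r_b = r_p·cos α = 130.016000·cos 21.553° = 120.925040
roll angle φ = 13.119° = 0.22896974 rad
x = r_b·(cos φ + φ·sin φ) = 124.053492
y = r_b·(sin φ − φ·cos φ) = 0.481339

x=124.053492 y=0.481339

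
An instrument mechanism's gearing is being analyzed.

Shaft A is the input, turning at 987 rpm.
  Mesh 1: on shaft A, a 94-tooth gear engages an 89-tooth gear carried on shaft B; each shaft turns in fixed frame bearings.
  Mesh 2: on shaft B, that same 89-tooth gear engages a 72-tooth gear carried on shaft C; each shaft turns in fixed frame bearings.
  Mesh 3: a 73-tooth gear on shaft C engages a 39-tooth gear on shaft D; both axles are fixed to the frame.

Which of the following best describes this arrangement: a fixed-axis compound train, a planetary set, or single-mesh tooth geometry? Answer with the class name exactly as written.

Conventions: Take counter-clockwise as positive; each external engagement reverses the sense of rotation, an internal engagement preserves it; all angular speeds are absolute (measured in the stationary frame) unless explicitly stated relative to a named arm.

3-mesh fixed-axis compound train (all bearings frame-fixed)
classification: fixed-axis compound train

fixed-axis compound train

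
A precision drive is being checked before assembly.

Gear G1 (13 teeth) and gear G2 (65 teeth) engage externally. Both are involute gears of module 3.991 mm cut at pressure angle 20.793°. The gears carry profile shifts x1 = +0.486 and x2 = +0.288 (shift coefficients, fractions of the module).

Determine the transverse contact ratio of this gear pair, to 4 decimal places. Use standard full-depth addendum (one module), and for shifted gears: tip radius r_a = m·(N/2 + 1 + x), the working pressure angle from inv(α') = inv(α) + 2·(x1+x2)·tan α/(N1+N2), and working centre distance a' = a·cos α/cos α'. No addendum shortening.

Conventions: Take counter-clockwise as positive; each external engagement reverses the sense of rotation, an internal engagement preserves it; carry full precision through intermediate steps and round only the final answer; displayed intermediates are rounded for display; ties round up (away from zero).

recognized (one external pair, fixed centres): single-mesh tooth geometry, m = 3.991, N1 = 13, N2 = 65
base radii: r_b1 = 24.251906, r_b2 = 121.259528
tip radii: r_a1 = 31.872126, r_a2 = 134.847908
inv(α') = inv(20.793°) + 2·(+0.486+0.288)·tan α/(13+65) = 0.02435433  ⇒  α' = 23.40695°
a' = a·cos α / cos α' = 155.6490·cos 20.793°/cos 23.40695° = 158.559894
action lengths: √(r_a1²−r_b1²) = 20.680365, √(r_a2²−r_b2²) = 58.992247
base pitch p_b = π·m·cos α = 11.721478
CR = (20.680365 + 58.992247 − 158.559894·sin 23.40695°)/11.721478 = 1.423304
contact ratio ≈ 1.4233

1.4233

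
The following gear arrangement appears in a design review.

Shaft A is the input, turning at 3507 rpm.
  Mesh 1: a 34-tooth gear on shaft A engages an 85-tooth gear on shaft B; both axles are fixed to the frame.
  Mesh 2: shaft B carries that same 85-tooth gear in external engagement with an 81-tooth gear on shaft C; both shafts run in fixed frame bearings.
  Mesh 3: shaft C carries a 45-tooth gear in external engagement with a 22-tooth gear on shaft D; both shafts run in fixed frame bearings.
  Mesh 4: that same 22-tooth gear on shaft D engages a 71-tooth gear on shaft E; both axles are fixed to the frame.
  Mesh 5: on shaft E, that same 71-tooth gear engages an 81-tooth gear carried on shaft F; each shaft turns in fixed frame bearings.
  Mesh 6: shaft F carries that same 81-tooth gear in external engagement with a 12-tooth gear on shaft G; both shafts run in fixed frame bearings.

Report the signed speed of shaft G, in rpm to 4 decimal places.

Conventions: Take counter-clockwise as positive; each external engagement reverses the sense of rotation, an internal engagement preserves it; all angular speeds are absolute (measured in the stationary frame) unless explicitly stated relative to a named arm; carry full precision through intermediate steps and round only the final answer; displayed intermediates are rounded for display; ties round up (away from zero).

recognized (7 fixed axles, 6 meshes): fixed-axis compound train
mesh 1 [34T→85T]: ω = 3507.0000×34/85 = 1402.8000 rpm, sense flips to −
mesh 2 [85T→81T]: ω = 1402.8000×85/81 = 1472.0741 rpm, sense flips to +
mesh 3 [45T→22T]: ω = 1472.0741×45/22 = 3011.0606 rpm, sense flips to −
mesh 4 [22T→71T]: ω = 3011.0606×22/71 = 933.0047 rpm, sense flips to +
mesh 5 [71T→81T]: ω = 933.0047×71/81 = 817.8189 rpm, sense flips to −
mesh 6 [81T→12T]: ω = 817.8189×81/12 = 5520.2778 rpm, sense flips to +
signed output speed = +5520.2778 rpm

+5520.2778 rpm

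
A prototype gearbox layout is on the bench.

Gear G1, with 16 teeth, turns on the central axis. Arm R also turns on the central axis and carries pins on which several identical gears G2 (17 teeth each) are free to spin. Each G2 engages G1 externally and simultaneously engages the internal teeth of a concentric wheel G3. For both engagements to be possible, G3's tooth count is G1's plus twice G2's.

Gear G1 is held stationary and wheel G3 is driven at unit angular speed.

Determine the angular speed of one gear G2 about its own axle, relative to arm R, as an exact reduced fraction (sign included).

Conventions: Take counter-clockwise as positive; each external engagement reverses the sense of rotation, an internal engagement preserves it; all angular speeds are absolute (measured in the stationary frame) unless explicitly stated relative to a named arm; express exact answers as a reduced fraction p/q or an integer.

recognized (axles ride arm R): planetary set, 16/17/50 teeth
ring teeth: 16 + 2·17 = 50
16(ω_sun−ω_arm) = −50(ω_ring−ω_arm),  ω_sun = 0, ω_ring = 1
16(0−ω_arm) = −50(1−ω_arm)  ⇒  66·ω_arm = 50  ⇒  ω_arm = 25/33
sun–planet mesh: 16·(0−25/33) = −17·(ω_p−ω_arm)  ⇒  ω_p−ω_arm = 400/561
exact speed ratio = 400/561

400/561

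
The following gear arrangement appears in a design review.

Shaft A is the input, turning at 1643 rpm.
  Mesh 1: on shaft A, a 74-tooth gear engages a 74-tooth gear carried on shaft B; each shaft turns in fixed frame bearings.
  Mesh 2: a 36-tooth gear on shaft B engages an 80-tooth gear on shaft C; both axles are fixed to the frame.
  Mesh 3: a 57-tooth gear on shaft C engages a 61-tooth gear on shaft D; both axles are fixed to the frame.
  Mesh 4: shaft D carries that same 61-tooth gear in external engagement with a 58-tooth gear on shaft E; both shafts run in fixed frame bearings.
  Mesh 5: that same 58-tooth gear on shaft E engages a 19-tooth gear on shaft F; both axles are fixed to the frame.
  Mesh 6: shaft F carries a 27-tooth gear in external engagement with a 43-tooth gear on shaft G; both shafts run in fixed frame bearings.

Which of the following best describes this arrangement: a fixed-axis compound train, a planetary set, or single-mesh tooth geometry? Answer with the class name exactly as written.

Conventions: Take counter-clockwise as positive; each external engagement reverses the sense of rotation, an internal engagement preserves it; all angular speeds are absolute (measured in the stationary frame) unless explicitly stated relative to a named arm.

recognized (7 fixed axles, 6 meshes): fixed-axis compound train
classification: fixed-axis compound train

fixed-axis compound train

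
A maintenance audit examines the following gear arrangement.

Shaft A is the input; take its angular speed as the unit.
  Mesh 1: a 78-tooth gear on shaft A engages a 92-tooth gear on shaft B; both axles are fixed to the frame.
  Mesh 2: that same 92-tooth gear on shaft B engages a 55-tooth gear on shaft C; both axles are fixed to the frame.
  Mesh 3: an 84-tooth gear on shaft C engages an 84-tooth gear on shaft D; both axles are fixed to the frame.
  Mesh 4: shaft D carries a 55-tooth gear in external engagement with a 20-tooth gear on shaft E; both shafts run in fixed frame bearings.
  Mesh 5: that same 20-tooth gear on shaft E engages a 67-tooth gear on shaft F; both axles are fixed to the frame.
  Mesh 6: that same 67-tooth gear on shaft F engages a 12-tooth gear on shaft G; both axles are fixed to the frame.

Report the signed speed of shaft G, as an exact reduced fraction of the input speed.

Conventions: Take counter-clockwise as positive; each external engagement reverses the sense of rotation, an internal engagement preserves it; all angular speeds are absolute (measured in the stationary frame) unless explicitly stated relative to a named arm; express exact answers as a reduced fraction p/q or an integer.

13/2

6-mesh fixed-axis compound train (all bearings frame-fixed)
mesh 1 [78T→92T]: |ω|/ω_in = 1×78/92 = 39/46, sense flips to −
mesh 2 [92T→55T]: |ω|/ω_in = (39/46)×92/55 = 78/55, sense flips to +
mesh 3 [84T→84T]: |ω|/ω_in = (78/55)×84/84 = 78/55, sense flips to −
mesh 4 [55T→20T]: |ω|/ω_in = (78/55)×55/20 = 39/10, sense flips to +
mesh 5 [20T→67T]: |ω|/ω_in = (39/10)×20/67 = 78/67, sense flips to −
mesh 6 [67T→12T]: |ω|/ω_in = (78/67)×67/12 = 13/2, sense flips to +
signed output speed (× input speed) = 13/2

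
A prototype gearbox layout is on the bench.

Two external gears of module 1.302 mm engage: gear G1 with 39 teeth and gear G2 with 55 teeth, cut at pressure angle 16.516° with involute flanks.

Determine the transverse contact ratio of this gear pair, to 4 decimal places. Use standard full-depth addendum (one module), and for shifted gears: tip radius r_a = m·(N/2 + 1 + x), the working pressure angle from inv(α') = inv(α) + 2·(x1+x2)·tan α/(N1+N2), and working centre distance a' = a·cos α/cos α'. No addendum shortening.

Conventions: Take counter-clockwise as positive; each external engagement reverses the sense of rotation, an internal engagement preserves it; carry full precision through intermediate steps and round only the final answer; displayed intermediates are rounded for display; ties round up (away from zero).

class = single-mesh tooth geometry [involute pair 39T × 55T, m = 1.302]
base radii: r_b1 = 24.341460, r_b2 = 34.327700
tip radii: r_a1 = 26.691000, r_a2 = 37.107000
no profile shift: α' = α, a' = a
action lengths: √(r_a1²−r_b1²) = 10.950015, √(r_a2²−r_b2²) = 14.090369
base pitch p_b = π·m·cos α = 3.921587
CR = (10.950015 + 14.090369 − 61.194000·sin 16.51600°)/3.921587 = 1.949202
contact ratio ≈ 1.9492

1.9492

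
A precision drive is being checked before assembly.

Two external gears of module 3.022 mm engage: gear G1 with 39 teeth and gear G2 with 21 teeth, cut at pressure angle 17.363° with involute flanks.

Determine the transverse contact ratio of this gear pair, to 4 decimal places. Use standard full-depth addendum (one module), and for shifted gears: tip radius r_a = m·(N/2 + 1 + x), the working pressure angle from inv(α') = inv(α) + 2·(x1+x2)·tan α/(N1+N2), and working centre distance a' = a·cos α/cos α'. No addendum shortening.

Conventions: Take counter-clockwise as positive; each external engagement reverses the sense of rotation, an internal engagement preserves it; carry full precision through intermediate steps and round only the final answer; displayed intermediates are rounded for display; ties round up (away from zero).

single-mesh involute tooth geometry (39T engaging 21T at module 3.022)
base radii: r_b1 = 56.243796, r_b2 = 30.285121
tip radii: r_a1 = 61.951000, r_a2 = 34.753000
no profile shift: α' = α, a' = a
action lengths: √(r_a1²−r_b1²) = 25.972327, √(r_a2²−r_b2²) = 17.046479
base pitch p_b = π·m·cos α = 9.061287
CR = (25.972327 + 17.046479 − 90.660000·sin 17.36300°)/9.061287 = 1.761741
contact ratio ≈ 1.7617

1.7617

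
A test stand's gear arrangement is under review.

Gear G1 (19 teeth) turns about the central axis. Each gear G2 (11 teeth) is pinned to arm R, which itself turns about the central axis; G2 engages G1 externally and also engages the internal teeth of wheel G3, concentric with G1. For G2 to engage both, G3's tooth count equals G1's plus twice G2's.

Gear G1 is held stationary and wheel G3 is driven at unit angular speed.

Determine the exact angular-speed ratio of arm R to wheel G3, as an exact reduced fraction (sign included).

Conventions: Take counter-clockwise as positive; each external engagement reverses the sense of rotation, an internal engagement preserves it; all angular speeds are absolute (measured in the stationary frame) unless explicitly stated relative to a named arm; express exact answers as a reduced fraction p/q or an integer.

planetary set (19T centre, 11T on arm, 41T internal) — Willis relation
ring teeth: 19 + 2·11 = 41
19(ω_sun−ω_arm) = −41(ω_ring−ω_arm),  ω_sun = 0, ω_ring = 1
19(0−ω_arm) = −41(1−ω_arm)  ⇒  60·ω_arm = 41  ⇒  ω_arm = 41/60
ω_out/ω_in = 41/60

41/60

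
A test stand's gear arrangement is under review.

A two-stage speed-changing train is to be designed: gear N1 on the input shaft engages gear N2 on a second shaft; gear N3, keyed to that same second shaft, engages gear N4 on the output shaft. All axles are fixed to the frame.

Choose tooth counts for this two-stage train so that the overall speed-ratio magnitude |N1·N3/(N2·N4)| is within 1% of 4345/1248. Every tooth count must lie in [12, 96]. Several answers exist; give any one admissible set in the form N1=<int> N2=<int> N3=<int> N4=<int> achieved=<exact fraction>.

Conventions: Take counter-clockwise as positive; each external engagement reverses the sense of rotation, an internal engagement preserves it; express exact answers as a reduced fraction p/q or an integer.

N1=55 N2=13 N3=79 N4=96 achieved=4345/1248

class = fixed-axis compound train [2-stage, 4345/1248 wanted]
target = 4345/1248 in lowest terms: an exact hit needs N1·N3 = k·4345 and N2·N4 = k·1248 for one integer k, every count in [12, 96]; additionally prefer no 1:1 stage (N1 ≠ N2, N3 ≠ N4)
k = 1: N1·N3 = 4345 = 55·79, N2·N4 = 1248 = 13·96
achieved = 55·79/(13·96) = 4345/1248; |achieved − target| = 0 ≤ 869/24960 ✓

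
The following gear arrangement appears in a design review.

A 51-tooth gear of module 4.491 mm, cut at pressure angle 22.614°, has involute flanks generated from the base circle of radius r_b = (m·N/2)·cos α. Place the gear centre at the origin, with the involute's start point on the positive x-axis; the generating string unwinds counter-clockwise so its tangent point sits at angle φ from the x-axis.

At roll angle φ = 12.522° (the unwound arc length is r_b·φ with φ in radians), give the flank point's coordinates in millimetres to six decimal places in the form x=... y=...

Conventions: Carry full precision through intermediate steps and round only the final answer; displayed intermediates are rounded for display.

x=108.210383 y=0.366097

topology: single-mesh involute geometry — m = 4.491, N = 51
pitch radius r_p = m·N/2 = 4.491·51/2 = 114.520500
base radius r_b = r_p·cos α = 114.520500·cos 22.614° = 105.715739
roll angle φ = 12.522° = 0.21855013 rad
x = r_b·(cos φ + φ·sin φ) = 108.210383
y = r_b·(sin φ − φ·cos φ) = 0.366097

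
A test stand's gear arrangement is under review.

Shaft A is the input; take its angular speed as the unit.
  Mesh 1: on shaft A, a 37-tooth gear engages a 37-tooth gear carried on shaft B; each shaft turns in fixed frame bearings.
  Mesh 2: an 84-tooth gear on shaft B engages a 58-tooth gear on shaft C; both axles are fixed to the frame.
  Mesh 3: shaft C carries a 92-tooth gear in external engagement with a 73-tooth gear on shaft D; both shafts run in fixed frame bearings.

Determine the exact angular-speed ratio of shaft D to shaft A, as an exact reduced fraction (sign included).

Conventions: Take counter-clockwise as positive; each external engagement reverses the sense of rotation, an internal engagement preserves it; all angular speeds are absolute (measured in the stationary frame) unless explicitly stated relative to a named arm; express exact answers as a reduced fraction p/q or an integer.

class = fixed-axis compound train [3 meshes; 3 ratios multiply, 3 sense flips]
mesh 1 [37T→37T]: running ratio 1, sense −
mesh 2 [84T→58T]: running ratio 42/29, sense +
mesh 3 [92T→73T]: running ratio 3864/2117, sense −
ω_out/ω_in = -3864/2117

-3864/2117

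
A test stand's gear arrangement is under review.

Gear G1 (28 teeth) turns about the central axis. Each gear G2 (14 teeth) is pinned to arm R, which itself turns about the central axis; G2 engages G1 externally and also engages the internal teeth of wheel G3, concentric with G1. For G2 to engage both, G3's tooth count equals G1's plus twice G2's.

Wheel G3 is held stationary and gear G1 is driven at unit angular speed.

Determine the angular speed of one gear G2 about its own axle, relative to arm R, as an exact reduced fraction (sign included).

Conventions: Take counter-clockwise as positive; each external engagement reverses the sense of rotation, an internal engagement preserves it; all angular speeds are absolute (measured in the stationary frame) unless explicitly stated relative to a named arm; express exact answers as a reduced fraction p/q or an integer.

class = planetary set [G3 = 28+2·14 = 56; Willis about the carrier]
ring teeth: 28 + 2·14 = 56
28(ω_sun−ω_arm) = −56(ω_ring−ω_arm),  ω_ring = 0, ω_sun = 1
28(1−ω_arm) = −56(0−ω_arm)  ⇒  84·ω_arm = 28  ⇒  ω_arm = 1/3
sun–planet mesh: 28·(1−1/3) = −14·(ω_p−ω_arm)  ⇒  ω_p−ω_arm = -4/3
exact speed ratio = -4/3

-4/3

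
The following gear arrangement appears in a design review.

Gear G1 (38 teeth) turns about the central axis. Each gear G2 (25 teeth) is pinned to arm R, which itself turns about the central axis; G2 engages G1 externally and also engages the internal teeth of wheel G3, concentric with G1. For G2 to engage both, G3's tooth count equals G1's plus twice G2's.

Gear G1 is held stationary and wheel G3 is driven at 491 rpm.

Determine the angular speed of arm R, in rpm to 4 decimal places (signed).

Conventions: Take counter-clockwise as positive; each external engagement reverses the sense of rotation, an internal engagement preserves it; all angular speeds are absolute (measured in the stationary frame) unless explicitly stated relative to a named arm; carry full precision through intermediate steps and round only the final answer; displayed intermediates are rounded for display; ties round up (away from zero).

+342.9206 rpm

recognized (axles ride arm R): planetary set, 38/25/88 teeth
normalise by the input: solve with ω_ring = 1, then scale by 491 rpm
ring teeth: 38 + 2·25 = 88
38(ω_sun−ω_arm) = −88(ω_ring−ω_arm),  ω_sun = 0, ω_ring = 1
38(0−ω_arm) = −88(1−ω_arm)  ⇒  126·ω_arm = 88  ⇒  ω_arm = 44/63
scale: ω_arm = 44/63 × 491 rpm = +342.9206 rpm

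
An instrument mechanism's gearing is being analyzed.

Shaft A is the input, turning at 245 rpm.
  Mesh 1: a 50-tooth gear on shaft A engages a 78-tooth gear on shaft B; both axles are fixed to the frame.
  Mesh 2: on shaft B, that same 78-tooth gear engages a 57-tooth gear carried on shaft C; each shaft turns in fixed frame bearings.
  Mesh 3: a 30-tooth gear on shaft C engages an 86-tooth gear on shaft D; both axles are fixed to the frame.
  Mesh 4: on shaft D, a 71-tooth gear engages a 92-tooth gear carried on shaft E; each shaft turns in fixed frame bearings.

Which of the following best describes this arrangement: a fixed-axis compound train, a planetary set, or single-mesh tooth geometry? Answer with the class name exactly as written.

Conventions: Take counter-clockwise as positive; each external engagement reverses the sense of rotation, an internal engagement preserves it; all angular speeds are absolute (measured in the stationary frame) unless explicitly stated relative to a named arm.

4-mesh fixed-axis compound train (all bearings frame-fixed)
classification: fixed-axis compound train

fixed-axis compound train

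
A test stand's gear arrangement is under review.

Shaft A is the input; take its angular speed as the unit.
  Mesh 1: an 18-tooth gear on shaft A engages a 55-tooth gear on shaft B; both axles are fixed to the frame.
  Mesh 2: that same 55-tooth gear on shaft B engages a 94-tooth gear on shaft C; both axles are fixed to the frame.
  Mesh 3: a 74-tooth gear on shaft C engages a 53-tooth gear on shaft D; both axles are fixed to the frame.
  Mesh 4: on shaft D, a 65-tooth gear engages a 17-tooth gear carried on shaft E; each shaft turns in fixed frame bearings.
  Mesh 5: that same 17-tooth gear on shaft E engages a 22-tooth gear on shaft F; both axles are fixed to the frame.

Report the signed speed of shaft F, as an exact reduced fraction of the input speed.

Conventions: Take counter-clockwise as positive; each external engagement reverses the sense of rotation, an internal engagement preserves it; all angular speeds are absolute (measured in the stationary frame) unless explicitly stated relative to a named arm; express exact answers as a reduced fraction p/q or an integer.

-21645/27401

5-mesh fixed-axis compound train (all bearings frame-fixed)
mesh 1 [18T→55T]: |ω|/ω_in = 1×18/55 = 18/55, sense flips to −
mesh 2 [55T→94T]: |ω|/ω_in = (18/55)×55/94 = 9/47, sense flips to +
mesh 3 [74T→53T]: |ω|/ω_in = (9/47)×74/53 = 666/2491, sense flips to −
mesh 4 [65T→17T]: |ω|/ω_in = (666/2491)×65/17 = 43290/42347, sense flips to +
mesh 5 [17T→22T]: |ω|/ω_in = (43290/42347)×17/22 = 21645/27401, sense flips to −
signed output speed (× input speed) = -21645/27401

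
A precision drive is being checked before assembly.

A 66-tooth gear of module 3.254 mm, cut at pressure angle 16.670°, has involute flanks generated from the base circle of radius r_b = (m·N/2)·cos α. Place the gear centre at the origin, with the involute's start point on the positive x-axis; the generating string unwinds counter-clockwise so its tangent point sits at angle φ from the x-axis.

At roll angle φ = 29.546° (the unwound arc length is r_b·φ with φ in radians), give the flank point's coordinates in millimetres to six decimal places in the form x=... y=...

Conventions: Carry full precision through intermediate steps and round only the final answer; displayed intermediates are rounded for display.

x=115.650602 y=4.578240

topology: single-mesh involute geometry — m = 3.254, N = 66
pitch radius r_p = m·N/2 = 3.254·66/2 = 107.382000
base radius r_b = r_p·cos α = 107.382000·cos 16.670° = 102.869038
roll angle φ = 29.546° = 0.51567498 rad
x = r_b·(cos φ + φ·sin φ) = 115.650602
y = r_b·(sin φ − φ·cos φ) = 4.578240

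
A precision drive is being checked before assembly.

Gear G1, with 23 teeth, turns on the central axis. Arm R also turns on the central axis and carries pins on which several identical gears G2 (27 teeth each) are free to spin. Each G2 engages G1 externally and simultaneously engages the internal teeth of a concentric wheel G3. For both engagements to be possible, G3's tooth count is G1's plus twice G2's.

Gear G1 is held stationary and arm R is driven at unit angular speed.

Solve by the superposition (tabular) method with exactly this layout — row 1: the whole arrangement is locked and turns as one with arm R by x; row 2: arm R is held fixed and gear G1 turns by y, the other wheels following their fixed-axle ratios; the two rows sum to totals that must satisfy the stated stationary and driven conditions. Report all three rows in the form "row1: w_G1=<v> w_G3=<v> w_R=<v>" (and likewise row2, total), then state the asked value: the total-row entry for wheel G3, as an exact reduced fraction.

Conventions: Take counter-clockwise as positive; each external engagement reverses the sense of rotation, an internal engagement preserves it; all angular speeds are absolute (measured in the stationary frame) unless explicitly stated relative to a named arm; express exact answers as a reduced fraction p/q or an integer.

class = planetary set [G3 = 23+2·27 = 77; Willis about the carrier]
row 1 — lock + rotate with arm: ω_sun = ω_ring = ω_arm = x
row 2 — arm fixed, fixed-axis ratios: sun y, ring −(23/77)·y, arm 0
boundary: total ω_sun = x + y = 0 and total ω_arm = x = 1  ⇒  y = -1, x = 1
row 2 ring = −(23/77)·(-1) = 23/77
totals (row 1 + row 2): sun 1 + (-1) = 0, ring 1 + 23/77 = 100/77, arm 1 + 0 = 1
asked cell (total, ring) = 100/77

row1: w_G1=1 w_G3=1 w_R=1
row2: w_G1=-1 w_G3=23/77 w_R=0
total: w_G1=0 w_G3=100/77 w_R=1
asked value: 100/77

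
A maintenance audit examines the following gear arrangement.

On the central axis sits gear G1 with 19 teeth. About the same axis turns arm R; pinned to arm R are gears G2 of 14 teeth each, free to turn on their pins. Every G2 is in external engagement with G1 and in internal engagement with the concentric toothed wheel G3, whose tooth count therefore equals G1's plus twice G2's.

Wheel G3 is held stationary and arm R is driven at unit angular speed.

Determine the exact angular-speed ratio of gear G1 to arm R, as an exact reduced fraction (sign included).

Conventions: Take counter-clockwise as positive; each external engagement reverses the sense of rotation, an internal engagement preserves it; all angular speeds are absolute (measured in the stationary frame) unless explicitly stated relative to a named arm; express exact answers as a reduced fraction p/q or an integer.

recognized (axles ride arm R): planetary set, 19/14/47 teeth
ring teeth: 19 + 2·14 = 47
19(ω_sun−ω_arm) = −47(ω_ring−ω_arm),  ω_ring = 0, ω_arm = 1
ω_sun = 1 − (47/19)(0−1) = 66/19
ω_out/ω_in = 66/19

66/19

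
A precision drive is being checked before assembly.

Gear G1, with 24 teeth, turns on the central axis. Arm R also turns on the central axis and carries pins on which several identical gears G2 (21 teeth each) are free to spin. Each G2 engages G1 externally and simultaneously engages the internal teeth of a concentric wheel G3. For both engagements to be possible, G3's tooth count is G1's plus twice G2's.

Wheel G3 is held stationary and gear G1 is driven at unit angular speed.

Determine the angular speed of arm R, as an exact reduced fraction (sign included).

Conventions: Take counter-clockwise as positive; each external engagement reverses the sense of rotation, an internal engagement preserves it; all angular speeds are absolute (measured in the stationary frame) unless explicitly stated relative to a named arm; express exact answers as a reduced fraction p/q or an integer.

4/15

class = planetary set [G3 = 24+2·21 = 66; Willis about the carrier]
ring teeth: 24 + 2·21 = 66
24(ω_sun−ω_arm) = −66(ω_ring−ω_arm),  ω_ring = 0, ω_sun = 1
24(1−ω_arm) = −66(0−ω_arm)  ⇒  90·ω_arm = 24  ⇒  ω_arm = 4/15
exact speed ratio = 4/15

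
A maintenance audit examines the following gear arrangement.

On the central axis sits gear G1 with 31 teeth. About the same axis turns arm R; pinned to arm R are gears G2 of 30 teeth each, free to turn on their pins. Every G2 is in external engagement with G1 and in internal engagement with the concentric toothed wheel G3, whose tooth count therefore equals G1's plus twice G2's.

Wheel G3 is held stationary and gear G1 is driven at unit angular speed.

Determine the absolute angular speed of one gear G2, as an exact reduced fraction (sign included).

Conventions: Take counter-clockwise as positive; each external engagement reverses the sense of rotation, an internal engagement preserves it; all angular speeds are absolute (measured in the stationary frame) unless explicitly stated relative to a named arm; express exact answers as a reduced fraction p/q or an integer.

-31/60

recognized (axles ride arm R): planetary set, 31/30/91 teeth
ring teeth: 31 + 2·30 = 91
31(ω_sun−ω_arm) = −91(ω_ring−ω_arm),  ω_ring = 0, ω_sun = 1
31(1−ω_arm) = −91(0−ω_arm)  ⇒  122·ω_arm = 31  ⇒  ω_arm = 31/122
sun–planet mesh: 31·(1−31/122) = −30·(ω_p−ω_arm)  ⇒  ω_p−ω_arm = -2821/3660
ω_p = 31/122 − 2821/3660 = -31/60
exact speed ratio = -31/60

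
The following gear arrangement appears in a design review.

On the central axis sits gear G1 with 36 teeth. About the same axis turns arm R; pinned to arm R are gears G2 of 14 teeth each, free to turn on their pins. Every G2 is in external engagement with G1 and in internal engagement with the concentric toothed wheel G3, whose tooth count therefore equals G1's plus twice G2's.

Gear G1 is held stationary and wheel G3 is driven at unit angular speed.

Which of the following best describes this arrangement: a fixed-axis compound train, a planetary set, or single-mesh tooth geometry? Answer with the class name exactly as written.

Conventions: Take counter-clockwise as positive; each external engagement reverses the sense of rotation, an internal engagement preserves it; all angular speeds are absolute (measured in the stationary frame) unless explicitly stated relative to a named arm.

class = planetary set [G3 = 36+2·14 = 64; Willis about the carrier]
classification: planetary set

planetary set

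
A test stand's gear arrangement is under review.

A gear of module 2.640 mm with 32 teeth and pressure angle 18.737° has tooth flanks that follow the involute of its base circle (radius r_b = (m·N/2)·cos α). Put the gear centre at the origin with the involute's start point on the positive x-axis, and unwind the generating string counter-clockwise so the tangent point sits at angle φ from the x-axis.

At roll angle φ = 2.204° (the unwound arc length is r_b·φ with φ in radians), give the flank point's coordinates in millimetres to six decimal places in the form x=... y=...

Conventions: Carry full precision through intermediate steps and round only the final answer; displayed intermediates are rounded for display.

single-mesh involute tooth geometry (32T wheel at module 2.640)
pitch radius r_p = m·N/2 = 2.640·32/2 = 42.240000
base radius r_b = r_p·cos α = 42.240000·cos 18.737° = 40.001408
roll angle φ = 2.204° = 0.03846706 rad
x = r_b·(cos φ + φ·sin φ) = 40.030993
y = r_b·(sin φ − φ·cos φ) = 0.000759

x=40.030993 y=0.000759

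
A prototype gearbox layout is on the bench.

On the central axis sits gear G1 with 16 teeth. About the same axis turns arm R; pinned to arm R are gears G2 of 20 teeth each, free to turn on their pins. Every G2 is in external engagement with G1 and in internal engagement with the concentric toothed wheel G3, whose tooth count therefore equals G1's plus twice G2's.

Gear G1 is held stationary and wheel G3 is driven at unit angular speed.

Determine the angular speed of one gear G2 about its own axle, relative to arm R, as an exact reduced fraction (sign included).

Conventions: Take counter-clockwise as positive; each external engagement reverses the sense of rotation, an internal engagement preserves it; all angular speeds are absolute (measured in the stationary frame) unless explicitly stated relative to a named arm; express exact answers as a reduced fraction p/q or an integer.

class = planetary set [G3 = 16+2·20 = 56; Willis about the carrier]
ring teeth: 16 + 2·20 = 56
16(ω_sun−ω_arm) = −56(ω_ring−ω_arm),  ω_sun = 0, ω_ring = 1
16(0−ω_arm) = −56(1−ω_arm)  ⇒  72·ω_arm = 56  ⇒  ω_arm = 7/9
sun–planet mesh: 16·(0−7/9) = −20·(ω_p−ω_arm)  ⇒  ω_p−ω_arm = 28/45
exact speed ratio = 28/45

28/45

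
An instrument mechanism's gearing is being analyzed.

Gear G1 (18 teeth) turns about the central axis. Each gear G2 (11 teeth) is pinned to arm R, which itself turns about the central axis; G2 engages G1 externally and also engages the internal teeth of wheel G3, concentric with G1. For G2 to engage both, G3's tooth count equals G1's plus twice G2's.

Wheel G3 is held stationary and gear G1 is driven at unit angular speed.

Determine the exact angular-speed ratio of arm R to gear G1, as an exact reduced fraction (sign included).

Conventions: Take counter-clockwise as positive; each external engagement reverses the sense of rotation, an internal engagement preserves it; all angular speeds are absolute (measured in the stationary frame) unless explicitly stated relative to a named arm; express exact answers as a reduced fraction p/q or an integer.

class = planetary set [G3 = 18+2·11 = 40; Willis about the carrier]
ring teeth: 18 + 2·11 = 40
18(ω_sun−ω_arm) = −40(ω_ring−ω_arm),  ω_ring = 0, ω_sun = 1
18(1−ω_arm) = −40(0−ω_arm)  ⇒  58·ω_arm = 18  ⇒  ω_arm = 9/29
ω_out/ω_in = 9/29

9/29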